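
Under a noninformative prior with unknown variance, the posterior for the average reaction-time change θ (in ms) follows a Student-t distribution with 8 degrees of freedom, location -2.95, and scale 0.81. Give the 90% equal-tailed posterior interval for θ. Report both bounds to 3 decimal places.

The t_8 distribution is symmetric; the 90% interval is -2.95 ± t·0.81 with t_{0.95,8} = 1.860.
Half-width: 1.860 × 0.81 = 1.506.
-2.95 − 1.506 = -4.456; -2.95 + 1.506 = -1.444.

[-4.456, -1.444]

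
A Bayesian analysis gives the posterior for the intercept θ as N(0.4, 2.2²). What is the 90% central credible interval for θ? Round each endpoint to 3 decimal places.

[-3.219, 4.019]

The posterior is symmetric, so the 90% equal-tailed interval is θ = 0.4 ± z·2.2 with z = 1.645.
Half-width: 1.645 × 2.2 = 3.619.
0.4 − 3.619 = -3.219; 0.4 + 3.619 = 4.019.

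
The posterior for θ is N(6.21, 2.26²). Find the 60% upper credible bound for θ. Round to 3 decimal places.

6.783

Need U with P(θ ≤ U) = 0.60: U = 6.21 + z_{0.4}·2.26.
z = 0.253; U = 6.21 + 0.253 × 2.26 = 6.783.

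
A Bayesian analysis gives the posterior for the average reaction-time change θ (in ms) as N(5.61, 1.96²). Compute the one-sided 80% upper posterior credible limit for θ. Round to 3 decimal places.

Need U with P(θ ≤ U) = 0.80: U = 5.61 + z_{0.2}·1.96.
z = 0.842; U = 5.61 + 0.842 × 1.96 = 7.260.

7.260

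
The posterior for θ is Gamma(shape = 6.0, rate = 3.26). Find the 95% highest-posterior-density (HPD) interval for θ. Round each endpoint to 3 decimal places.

[0.539, 3.333]

The posterior is unimodal and skewed, so the HPD interval has equal density at both endpoints and is the shortest 95% interval.
Solving f(0.539) = f(3.333) with F(3.333) − F(0.539) = 0.95 gives [0.539, 3.333].
For comparison, the equal-tailed interval is [0.675, 3.579]; the HPD is narrower and shifted toward the mode.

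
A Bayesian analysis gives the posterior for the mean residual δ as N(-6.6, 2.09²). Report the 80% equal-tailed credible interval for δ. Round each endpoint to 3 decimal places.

The posterior is symmetric, so the 80% equal-tailed interval is δ = -6.6 ± z·2.09 with z = 1.282.
Half-width: 1.282 × 2.09 = 2.678.
-6.6 − 2.678 = -9.278; -6.6 + 2.678 = -3.922.

[-9.278, -3.922]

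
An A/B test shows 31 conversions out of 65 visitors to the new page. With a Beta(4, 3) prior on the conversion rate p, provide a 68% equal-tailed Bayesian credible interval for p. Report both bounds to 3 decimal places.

[0.428, 0.545]

Posterior: Beta(4+31, 3+34) = Beta(35, 37).
Equal-tailed 68% interval: the 0.16 and 0.84 quantiles of Beta(35, 37).
Posterior mean ≈ 0.486, SD ≈ 0.058; a Normal approximation gives roughly [0.428, 0.544].
Exact: F⁻¹(0.16) = 0.428; F⁻¹(0.84) = 0.545.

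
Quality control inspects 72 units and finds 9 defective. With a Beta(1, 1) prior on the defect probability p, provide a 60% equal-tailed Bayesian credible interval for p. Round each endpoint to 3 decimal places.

[0.101, 0.167]

Posterior: Beta(1+9, 1+63) = Beta(10, 64).
Equal-tailed 60% interval: the 0.2 and 0.8 quantiles of Beta(10, 64).
Posterior mean ≈ 0.135, SD ≈ 0.039; a Normal approximation gives roughly [0.102, 0.168].
Exact: F⁻¹(0.2) = 0.101; F⁻¹(0.8) = 0.167.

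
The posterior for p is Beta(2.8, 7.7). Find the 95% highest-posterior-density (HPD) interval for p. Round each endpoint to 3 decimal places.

[0.039, 0.520]

The posterior is unimodal and skewed, so the HPD interval has equal density at both endpoints and is the shortest 95% interval.
Solving f(0.039) = f(0.520) with F(0.520) − F(0.039) = 0.95 gives [0.039, 0.520].
For comparison, the equal-tailed interval is [0.061, 0.556]; the HPD is narrower and shifted toward the mode.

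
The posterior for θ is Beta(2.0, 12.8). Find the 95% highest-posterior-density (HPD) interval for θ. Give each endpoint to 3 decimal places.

The posterior is unimodal and skewed, so the HPD interval has equal density at both endpoints and is the shortest 95% interval.
Solving f(0.005) = f(0.303) with F(0.303) − F(0.005) = 0.95 gives [0.005, 0.303].
For comparison, the equal-tailed interval is [0.018, 0.343]; the HPD is narrower and shifted toward the mode.

[0.005, 0.303]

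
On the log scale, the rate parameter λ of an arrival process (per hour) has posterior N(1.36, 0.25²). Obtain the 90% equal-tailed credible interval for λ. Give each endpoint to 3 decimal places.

[2.583, 5.878]

On the log scale the 90% interval is 1.36 ± 1.645 × 0.25 = [0.9488, 1.7712].
Exponentiate: [e^0.9488, e^1.7712] = [2.583, 5.878].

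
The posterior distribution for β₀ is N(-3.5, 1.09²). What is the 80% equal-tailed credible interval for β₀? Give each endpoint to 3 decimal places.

The posterior is symmetric, so the 80% equal-tailed interval is β₀ = -3.5 ± z·1.09 with z = 1.282.
Half-width: 1.282 × 1.09 = 1.397.
-3.5 − 1.397 = -4.897; -3.5 + 1.397 = -2.103.

[-4.897, -2.103]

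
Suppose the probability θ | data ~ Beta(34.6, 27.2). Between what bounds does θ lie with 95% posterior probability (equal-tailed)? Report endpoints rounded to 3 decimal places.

[0.436, 0.680]

Posterior: Beta(34.6, 27.2).
Equal-tailed 95% interval: the 0.025 and 0.975 quantiles of Beta(34.6, 27.2).
Posterior mean ≈ 0.560, SD ≈ 0.063; a Normal approximation gives roughly [0.437, 0.683].
Exact: F⁻¹(0.025) = 0.436; F⁻¹(0.975) = 0.680.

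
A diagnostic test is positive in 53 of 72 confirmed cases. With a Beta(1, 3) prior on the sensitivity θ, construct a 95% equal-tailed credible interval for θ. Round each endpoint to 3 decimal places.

Posterior: Beta(1+53, 3+19) = Beta(54, 22).
Equal-tailed 95% interval: the 0.025 and 0.975 quantiles of Beta(54, 22).
Posterior mean ≈ 0.711, SD ≈ 0.052; a Normal approximation gives roughly [0.609, 0.812].
Exact: F⁻¹(0.025) = 0.604; F⁻¹(0.975) = 0.806.

[0.604, 0.806]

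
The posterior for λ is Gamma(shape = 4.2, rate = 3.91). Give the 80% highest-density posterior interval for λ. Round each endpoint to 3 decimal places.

[0.354, 1.575]

The posterior is unimodal and skewed, so the HPD interval has equal density at both endpoints and is the shortest 80% interval.
Solving f(0.354) = f(1.575) with F(1.575) − F(0.354) = 0.80 gives [0.354, 1.575].
For comparison, the equal-tailed interval is [0.481, 1.777]; the HPD is narrower and shifted toward the mode.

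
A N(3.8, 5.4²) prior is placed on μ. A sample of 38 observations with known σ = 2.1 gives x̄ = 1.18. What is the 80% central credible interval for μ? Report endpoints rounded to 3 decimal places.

[0.755, 1.626]

Posterior precision = 1/5.4² + 38/2.1² = 0.0343 + 8.6168 = 8.6511, so posterior SD = 0.3400.
Posterior mean = (3.8/5.4² + 38·1.18/2.1²) / 8.6511 = 1.1904.
Interval: 1.1904 ± 1.282 × 0.3400 → [0.755, 1.626].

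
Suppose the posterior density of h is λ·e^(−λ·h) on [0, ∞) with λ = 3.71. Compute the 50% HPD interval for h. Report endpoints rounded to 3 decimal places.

The exponential density is strictly decreasing on [0, ∞), so the HPD interval is anchored at 0: [0, q] with P(h ≤ q) = 0.50.
q = −ln(1 − 0.50) / 3.71 = 0.6931 / 3.71 = 0.187.

[0.000, 0.187]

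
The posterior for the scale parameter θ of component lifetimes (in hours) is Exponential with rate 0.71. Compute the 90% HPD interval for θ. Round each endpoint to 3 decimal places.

[0.000, 3.243]

The exponential density is strictly decreasing on [0, ∞), so the HPD interval is anchored at 0: [0, q] with P(θ ≤ q) = 0.90.
q = −ln(1 − 0.90) / 0.71 = 2.3026 / 0.71 = 3.243.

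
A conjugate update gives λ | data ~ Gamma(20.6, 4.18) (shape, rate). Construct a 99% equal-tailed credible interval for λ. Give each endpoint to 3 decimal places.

Posterior: Gamma(shape 20.6, rate 4.18).
Equal-tailed 99% interval: Gamma(20.6, 4.18) quantiles at 0.005 and 0.995.
Posterior mean ≈ 4.928, SD ≈ 1.086; a Normal approximation gives roughly [2.131, 7.725].
Exact: lower = 2.579; upper = 8.171.

[2.579, 8.171]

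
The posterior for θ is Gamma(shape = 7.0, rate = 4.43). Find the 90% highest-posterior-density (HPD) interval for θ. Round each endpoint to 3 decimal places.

The posterior is unimodal and skewed, so the HPD interval has equal density at both endpoints and is the shortest 90% interval.
Solving f(0.629) = f(2.496) with F(2.496) − F(0.629) = 0.90 gives [0.629, 2.496].
For comparison, the equal-tailed interval is [0.742, 2.673]; the HPD is narrower and shifted toward the mode.

[0.629, 2.496]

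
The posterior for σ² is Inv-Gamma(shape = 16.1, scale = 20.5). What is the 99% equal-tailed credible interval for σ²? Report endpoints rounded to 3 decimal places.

[0.724, 2.685]

Inverse-Gamma(16.1, 20.5) quantiles: F⁻¹(0.005) and F⁻¹(0.995).
Equivalently, 1/σ² ~ Gamma(16.1, rate = 20.5); invert its 0.995 and 0.005 quantiles.
Posterior mean ≈ 1.358, SD ≈ 0.362; a Normal approximation gives roughly [0.426, 2.289].
Exact: lower = 0.724; upper = 2.685.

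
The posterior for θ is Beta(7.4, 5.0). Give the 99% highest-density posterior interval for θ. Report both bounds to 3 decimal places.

The posterior is unimodal and skewed, so the HPD interval has equal density at both endpoints and is the shortest 99% interval.
Solving f(0.260) = f(0.898) with F(0.898) − F(0.260) = 0.99 gives [0.260, 0.898].
For comparison, the equal-tailed interval is [0.249, 0.890]; the HPD is narrower and shifted toward the mode.

[0.260, 0.898]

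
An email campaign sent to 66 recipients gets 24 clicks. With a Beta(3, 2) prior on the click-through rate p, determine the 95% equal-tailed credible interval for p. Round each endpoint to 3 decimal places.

Posterior: Beta(3+24, 2+42) = Beta(27, 44).
Equal-tailed 95% interval: the 0.025 and 0.975 quantiles of Beta(27, 44).
Posterior mean ≈ 0.380, SD ≈ 0.057; a Normal approximation gives roughly [0.268, 0.492].
Exact: F⁻¹(0.025) = 0.272; F⁻¹(0.975) = 0.495.

[0.272, 0.495]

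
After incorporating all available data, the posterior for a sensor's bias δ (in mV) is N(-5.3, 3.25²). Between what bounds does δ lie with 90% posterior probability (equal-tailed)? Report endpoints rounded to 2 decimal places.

The posterior is symmetric, so the 90% equal-tailed interval is δ = -5.3 ± z·3.25 with z = 1.645.
Half-width: 1.645 × 3.25 = 5.35.
-5.3 − 5.35 = -10.65; -5.3 + 5.35 = 0.05.

[-10.65, 0.05]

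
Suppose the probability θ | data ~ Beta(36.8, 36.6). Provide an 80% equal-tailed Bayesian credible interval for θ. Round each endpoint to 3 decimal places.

Posterior: Beta(36.8, 36.6).
Equal-tailed 80% interval: the 0.1 and 0.9 quantiles of Beta(36.8, 36.6).
Posterior mean ≈ 0.501, SD ≈ 0.058; a Normal approximation gives roughly [0.427, 0.576].
Exact: F⁻¹(0.1) = 0.427; F⁻¹(0.9) = 0.576.

[0.427, 0.576]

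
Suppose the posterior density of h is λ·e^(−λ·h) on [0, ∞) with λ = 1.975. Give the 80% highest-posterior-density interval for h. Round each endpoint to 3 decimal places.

The exponential density is strictly decreasing on [0, ∞), so the HPD interval is anchored at 0: [0, q] with P(h ≤ q) = 0.80.
q = −ln(1 − 0.80) / 1.975 = 1.6094 / 1.975 = 0.815.

[0.000, 0.815]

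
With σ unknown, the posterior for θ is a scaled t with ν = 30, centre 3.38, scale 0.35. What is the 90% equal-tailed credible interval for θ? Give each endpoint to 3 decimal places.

[2.786, 3.974]

The t_30 distribution is symmetric; the 90% interval is 3.38 ± t·0.35 with t_{0.95,30} = 1.697.
Half-width: 1.697 × 0.35 = 0.594.
3.38 − 0.594 = 2.786; 3.38 + 0.594 = 3.974.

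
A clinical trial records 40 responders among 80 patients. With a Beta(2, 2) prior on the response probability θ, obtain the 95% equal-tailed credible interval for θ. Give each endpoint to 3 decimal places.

Posterior: Beta(2+40, 2+40) = Beta(42, 42).
Equal-tailed 95% interval: the 0.025 and 0.975 quantiles of Beta(42, 42).
Posterior mean ≈ 0.500, SD ≈ 0.054; a Normal approximation gives roughly [0.394, 0.606].
Exact: F⁻¹(0.025) = 0.394; F⁻¹(0.975) = 0.606.

[0.394, 0.606]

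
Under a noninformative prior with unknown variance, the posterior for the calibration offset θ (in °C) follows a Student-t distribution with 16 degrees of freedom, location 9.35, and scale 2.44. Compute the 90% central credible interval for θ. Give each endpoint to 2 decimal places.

The t_16 distribution is symmetric; the 90% interval is 9.35 ± t·2.44 with t_{0.95,16} = 1.746.
Half-width: 1.746 × 2.44 = 4.26.
9.35 − 4.26 = 5.09; 9.35 + 4.26 = 13.61.

[5.09, 13.61]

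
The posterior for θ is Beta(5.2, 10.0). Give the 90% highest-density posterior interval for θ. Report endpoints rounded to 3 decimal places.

The posterior is unimodal and skewed, so the HPD interval has equal density at both endpoints and is the shortest 90% interval.
Solving f(0.147) = f(0.532) with F(0.532) − F(0.147) = 0.90 gives [0.147, 0.532].
For comparison, the equal-tailed interval is [0.161, 0.548]; the HPD is narrower and shifted toward the mode.

[0.147, 0.532]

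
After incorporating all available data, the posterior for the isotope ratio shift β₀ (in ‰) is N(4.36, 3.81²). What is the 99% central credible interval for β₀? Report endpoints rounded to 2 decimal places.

The posterior is symmetric, so the 99% equal-tailed interval is β₀ = 4.36 ± z·3.81 with z = 2.576.
Half-width: 2.576 × 3.81 = 9.81.
4.36 − 9.81 = -5.45; 4.36 + 9.81 = 14.17.

[-5.45, 14.17]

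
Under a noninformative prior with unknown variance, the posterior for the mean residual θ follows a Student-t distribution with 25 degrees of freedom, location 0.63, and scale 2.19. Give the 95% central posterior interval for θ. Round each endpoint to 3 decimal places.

The t_25 distribution is symmetric; the 95% interval is 0.63 ± t·2.19 with t_{0.975,25} = 2.060.
Half-width: 2.060 × 2.19 = 4.510.
0.63 − 4.510 = -3.880; 0.63 + 4.510 = 5.140.

[-3.880, 5.140]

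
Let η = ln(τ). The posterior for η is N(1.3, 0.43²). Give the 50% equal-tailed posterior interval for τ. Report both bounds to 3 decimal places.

On the log scale the 50% interval is 1.3 ± 0.674 × 0.43 = [1.0100, 1.5900].
Exponentiate: [e^1.0100, e^1.5900] = [2.746, 4.904].

[2.746, 4.904]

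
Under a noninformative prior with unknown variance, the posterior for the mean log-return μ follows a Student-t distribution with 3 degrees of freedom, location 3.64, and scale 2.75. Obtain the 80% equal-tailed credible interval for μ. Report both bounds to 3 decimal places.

[-0.864, 8.144]

The t_3 distribution is symmetric; the 80% interval is 3.64 ± t·2.75 with t_{0.9,3} = 1.638.
Half-width: 1.638 × 2.75 = 4.504.
3.64 − 4.504 = -0.864; 3.64 + 4.504 = 8.144.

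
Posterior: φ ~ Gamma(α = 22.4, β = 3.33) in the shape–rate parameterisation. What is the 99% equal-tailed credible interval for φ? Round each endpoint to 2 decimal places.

[3.63, 10.95]

Posterior: Gamma(shape 22.4, rate 3.33).
Equal-tailed 99% interval: Gamma(22.4, 3.33) quantiles at 0.005 and 0.995.
Posterior mean ≈ 6.73, SD ≈ 1.42; a Normal approximation gives roughly [3.07, 10.39].
Exact: lower = 3.63; upper = 10.95.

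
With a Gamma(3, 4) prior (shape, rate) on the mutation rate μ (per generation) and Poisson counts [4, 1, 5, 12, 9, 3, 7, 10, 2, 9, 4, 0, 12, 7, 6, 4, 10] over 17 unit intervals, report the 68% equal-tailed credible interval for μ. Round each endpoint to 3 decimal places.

Posterior: Gamma(3+105, 4+17) = Gamma(108, 21) (shape, rate).
Equal-tailed 68% interval: Gamma(108, 21) quantiles at 0.16 and 0.84.
Posterior mean ≈ 5.143, SD ≈ 0.495; a Normal approximation gives roughly [4.651, 5.635].
Exact: lower = 4.651; upper = 5.634.

[4.651, 5.634]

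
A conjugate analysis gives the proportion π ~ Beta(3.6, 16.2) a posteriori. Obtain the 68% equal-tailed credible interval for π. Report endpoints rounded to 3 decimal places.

[0.098, 0.266]

Posterior: Beta(3.6, 16.2).
Equal-tailed 68% interval: the 0.16 and 0.84 quantiles of Beta(3.6, 16.2).
Posterior mean ≈ 0.182, SD ≈ 0.085; a Normal approximation gives roughly [0.098, 0.266].
Exact: F⁻¹(0.16) = 0.098; F⁻¹(0.84) = 0.266.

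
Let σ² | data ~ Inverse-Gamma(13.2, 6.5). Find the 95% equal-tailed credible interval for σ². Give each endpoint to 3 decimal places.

Inverse-Gamma(13.2, 6.5) quantiles: F⁻¹(0.025) and F⁻¹(0.975).
Equivalently, 1/σ² ~ Gamma(13.2, rate = 6.5); invert its 0.975 and 0.025 quantiles.
Posterior mean ≈ 0.533, SD ≈ 0.159; a Normal approximation gives roughly [0.221, 0.845].
Exact: lower = 0.306; upper = 0.920.

[0.306, 0.920]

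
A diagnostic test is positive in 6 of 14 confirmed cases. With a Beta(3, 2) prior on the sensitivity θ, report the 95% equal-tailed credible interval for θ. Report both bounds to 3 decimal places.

Posterior: Beta(3+6, 2+8) = Beta(9, 10).
Equal-tailed 95% interval: the 0.025 and 0.975 quantiles of Beta(9, 10).
Posterior mean ≈ 0.474, SD ≈ 0.112; a Normal approximation gives roughly [0.255, 0.693].
Exact: F⁻¹(0.025) = 0.260; F⁻¹(0.975) = 0.692.

[0.260, 0.692]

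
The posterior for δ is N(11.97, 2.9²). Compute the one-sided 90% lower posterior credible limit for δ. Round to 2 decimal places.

8.25

Need L with P(δ ≥ L) = 0.90: L = 11.97 − z_{0.1}·2.9.
z = 1.282; L = 11.97 − 1.282 × 2.9 = 8.25.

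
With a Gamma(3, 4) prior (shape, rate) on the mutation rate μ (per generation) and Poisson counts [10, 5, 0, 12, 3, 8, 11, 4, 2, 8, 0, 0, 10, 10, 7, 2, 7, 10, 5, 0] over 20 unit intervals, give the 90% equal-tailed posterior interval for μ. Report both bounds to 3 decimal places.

Posterior: Gamma(3+114, 4+20) = Gamma(117, 24) (shape, rate).
Equal-tailed 90% interval: Gamma(117, 24) quantiles at 0.05 and 0.95.
Posterior mean ≈ 4.875, SD ≈ 0.451; a Normal approximation gives roughly [4.134, 5.616].
Exact: lower = 4.158; upper = 5.639.

[4.158, 5.639]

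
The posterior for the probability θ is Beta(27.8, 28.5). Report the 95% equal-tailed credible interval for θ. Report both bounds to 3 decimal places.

[0.365, 0.623]

Posterior: Beta(27.8, 28.5).
Equal-tailed 95% interval: the 0.025 and 0.975 quantiles of Beta(27.8, 28.5).
Posterior mean ≈ 0.494, SD ≈ 0.066; a Normal approximation gives roughly [0.364, 0.623].
Exact: F⁻¹(0.025) = 0.365; F⁻¹(0.975) = 0.623.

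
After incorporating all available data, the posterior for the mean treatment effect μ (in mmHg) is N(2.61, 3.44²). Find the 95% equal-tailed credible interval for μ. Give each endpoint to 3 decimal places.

The posterior is symmetric, so the 95% equal-tailed interval is μ = 2.61 ± z·3.44 with z = 1.960.
Half-width: 1.960 × 3.44 = 6.742.
2.61 − 6.742 = -4.132; 2.61 + 6.742 = 9.352.

[-4.132, 9.352]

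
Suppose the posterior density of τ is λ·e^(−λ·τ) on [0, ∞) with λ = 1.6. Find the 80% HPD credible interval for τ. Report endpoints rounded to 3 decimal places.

The exponential density is strictly decreasing on [0, ∞), so the HPD interval is anchored at 0: [0, q] with P(τ ≤ q) = 0.80.
q = −ln(1 − 0.80) / 1.6 = 1.6094 / 1.6 = 1.006.

[0.000, 1.006]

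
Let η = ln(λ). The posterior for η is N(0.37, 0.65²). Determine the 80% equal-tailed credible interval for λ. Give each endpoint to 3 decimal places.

On the log scale the 80% interval is 0.37 ± 1.282 × 0.65 = [-0.4630, 1.2030].
Exponentiate: [e^-0.4630, e^1.2030] = [0.629, 3.330].

[0.629, 3.330]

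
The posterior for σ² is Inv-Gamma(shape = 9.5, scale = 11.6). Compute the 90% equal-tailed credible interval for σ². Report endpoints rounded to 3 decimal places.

Inverse-Gamma(9.5, 11.6) quantiles: F⁻¹(0.05) and F⁻¹(0.95).
Equivalently, 1/σ² ~ Gamma(9.5, rate = 11.6); invert its 0.95 and 0.05 quantiles.
Posterior mean ≈ 1.365, SD ≈ 0.498; a Normal approximation gives roughly [0.545, 2.184].
Exact: lower = 0.770; upper = 2.293.

[0.770, 2.293]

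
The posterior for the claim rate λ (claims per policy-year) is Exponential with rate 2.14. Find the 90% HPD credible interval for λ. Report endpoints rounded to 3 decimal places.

[0.000, 1.076]

The exponential density is strictly decreasing on [0, ∞), so the HPD interval is anchored at 0: [0, q] with P(λ ≤ q) = 0.90.
q = −ln(1 − 0.90) / 2.14 = 2.3026 / 2.14 = 1.076.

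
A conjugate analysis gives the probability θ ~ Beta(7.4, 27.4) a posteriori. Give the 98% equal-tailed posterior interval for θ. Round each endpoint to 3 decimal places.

Posterior: Beta(7.4, 27.4).
Equal-tailed 98% interval: the 0.01 and 0.99 quantiles of Beta(7.4, 27.4).
Posterior mean ≈ 0.213, SD ≈ 0.068; a Normal approximation gives roughly [0.054, 0.372].
Exact: F⁻¹(0.01) = 0.080; F⁻¹(0.99) = 0.392.

[0.080, 0.392]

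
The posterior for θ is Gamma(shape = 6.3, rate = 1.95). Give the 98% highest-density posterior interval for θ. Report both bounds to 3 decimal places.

The posterior is unimodal and skewed, so the HPD interval has equal density at both endpoints and is the shortest 98% interval.
Solving f(0.790) = f(6.531) with F(6.531) − F(0.790) = 0.98 gives [0.790, 6.531].
For comparison, the equal-tailed interval is [0.997, 6.949]; the HPD is narrower and shifted toward the mode.

[0.790, 6.531]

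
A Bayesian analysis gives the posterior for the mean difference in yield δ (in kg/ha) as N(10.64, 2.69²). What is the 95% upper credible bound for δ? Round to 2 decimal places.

Need U with P(δ ≤ U) = 0.95: U = 10.64 + z_{0.05}·2.69.
z = 1.645; U = 10.64 + 1.645 × 2.69 = 15.06.

15.06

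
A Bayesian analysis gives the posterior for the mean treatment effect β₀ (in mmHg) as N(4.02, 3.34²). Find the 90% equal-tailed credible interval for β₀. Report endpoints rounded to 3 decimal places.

The posterior is symmetric, so the 90% equal-tailed interval is β₀ = 4.02 ± z·3.34 with z = 1.645.
Half-width: 1.645 × 3.34 = 5.494.
4.02 − 5.494 = -1.474; 4.02 + 5.494 = 9.514.

[-1.474, 9.514]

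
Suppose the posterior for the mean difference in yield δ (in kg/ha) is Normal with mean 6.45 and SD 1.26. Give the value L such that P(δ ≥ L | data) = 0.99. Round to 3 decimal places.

3.519

Need L with P(δ ≥ L) = 0.99: L = 6.45 − z_{0.01}·1.26.
z = 2.326; L = 6.45 − 2.326 × 1.26 = 3.519.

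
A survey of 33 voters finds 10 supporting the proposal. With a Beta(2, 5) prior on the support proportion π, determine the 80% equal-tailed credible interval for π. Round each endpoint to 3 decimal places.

Posterior: Beta(2+10, 5+23) = Beta(12, 28).
Equal-tailed 80% interval: the 0.1 and 0.9 quantiles of Beta(12, 28).
Posterior mean ≈ 0.300, SD ≈ 0.072; a Normal approximation gives roughly [0.208, 0.392].
Exact: F⁻¹(0.1) = 0.210; F⁻¹(0.9) = 0.394.

[0.210, 0.394]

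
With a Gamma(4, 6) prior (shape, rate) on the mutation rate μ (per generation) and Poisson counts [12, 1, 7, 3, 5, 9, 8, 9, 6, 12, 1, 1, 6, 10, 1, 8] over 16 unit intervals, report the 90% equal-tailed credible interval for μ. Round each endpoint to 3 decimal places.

Posterior: Gamma(4+99, 6+16) = Gamma(103, 22) (shape, rate).
Equal-tailed 90% interval: Gamma(103, 22) quantiles at 0.05 and 0.95.
Posterior mean ≈ 4.682, SD ≈ 0.461; a Normal approximation gives roughly [3.923, 5.441].
Exact: lower = 3.950; upper = 5.466.

[3.950, 5.466]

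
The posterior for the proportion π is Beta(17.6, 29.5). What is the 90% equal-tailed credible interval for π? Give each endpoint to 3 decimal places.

Posterior: Beta(17.6, 29.5).
Equal-tailed 90% interval: the 0.05 and 0.95 quantiles of Beta(17.6, 29.5).
Posterior mean ≈ 0.374, SD ≈ 0.070; a Normal approximation gives roughly [0.259, 0.488].
Exact: F⁻¹(0.05) = 0.262; F⁻¹(0.95) = 0.492.

[0.262, 0.492]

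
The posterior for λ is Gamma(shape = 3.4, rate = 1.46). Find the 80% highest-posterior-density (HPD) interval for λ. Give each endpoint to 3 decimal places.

[0.607, 3.477]

The posterior is unimodal and skewed, so the HPD interval has equal density at both endpoints and is the shortest 80% interval.
Solving f(0.607) = f(3.477) with F(3.477) − F(0.607) = 0.80 gives [0.607, 3.477].
For comparison, the equal-tailed interval is [0.926, 4.022]; the HPD is narrower and shifted toward the mode.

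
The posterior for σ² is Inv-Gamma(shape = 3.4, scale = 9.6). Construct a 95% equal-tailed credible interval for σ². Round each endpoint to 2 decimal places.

[1.22, 12.03]

Inverse-Gamma(3.4, 9.6) quantiles: F⁻¹(0.025) and F⁻¹(0.975).
Equivalently, 1/σ² ~ Gamma(3.4, rate = 9.6); invert its 0.975 and 0.025 quantiles.
Posterior mean ≈ 4.00, SD ≈ 3.38; a Normal approximation gives roughly [-2.63, 10.63].
Exact: lower = 1.22; upper = 12.03.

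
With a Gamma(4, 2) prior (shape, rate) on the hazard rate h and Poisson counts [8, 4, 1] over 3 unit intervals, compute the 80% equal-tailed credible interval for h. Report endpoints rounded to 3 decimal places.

[2.395, 4.490]

Posterior: Gamma(4+13, 2+3) = Gamma(17, 5) (shape, rate).
Equal-tailed 80% interval: Gamma(17, 5) quantiles at 0.1 and 0.9.
Posterior mean ≈ 3.400, SD ≈ 0.825; a Normal approximation gives roughly [2.343, 4.457].
Exact: lower = 2.395; upper = 4.490.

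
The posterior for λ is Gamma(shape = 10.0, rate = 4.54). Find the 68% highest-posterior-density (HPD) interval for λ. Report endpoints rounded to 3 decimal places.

[1.391, 2.722]

The posterior is unimodal and skewed, so the HPD interval has equal density at both endpoints and is the shortest 68% interval.
Solving f(1.391) = f(2.722) with F(2.722) − F(1.391) = 0.68 gives [1.391, 2.722].
For comparison, the equal-tailed interval is [1.521, 2.883]; the HPD is narrower and shifted toward the mode.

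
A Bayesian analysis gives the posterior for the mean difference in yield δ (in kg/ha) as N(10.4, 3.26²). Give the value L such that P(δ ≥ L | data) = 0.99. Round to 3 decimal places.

Need L with P(δ ≥ L) = 0.99: L = 10.4 − z_{0.01}·3.26.
z = 2.326; L = 10.4 − 2.326 × 3.26 = 2.816.

2.816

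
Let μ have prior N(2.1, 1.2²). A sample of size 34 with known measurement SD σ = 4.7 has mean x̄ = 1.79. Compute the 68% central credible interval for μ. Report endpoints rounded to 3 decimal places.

[1.221, 2.552]

Posterior precision = 1/1.2² + 34/4.7² = 0.6944 + 1.5392 = 2.2336, so posterior SD = 0.6691.
Posterior mean = (2.1/1.2² + 34·1.79/4.7²) / 2.2336 = 1.8864.
Interval: 1.8864 ± 0.994 × 0.6691 → [1.221, 2.552].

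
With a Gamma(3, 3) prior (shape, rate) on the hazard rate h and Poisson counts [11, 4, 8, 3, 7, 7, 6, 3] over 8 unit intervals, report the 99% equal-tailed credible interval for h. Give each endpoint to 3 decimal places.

[3.209, 6.586]

Posterior: Gamma(3+49, 3+8) = Gamma(52, 11) (shape, rate).
Equal-tailed 99% interval: Gamma(52, 11) quantiles at 0.005 and 0.995.
Posterior mean ≈ 4.727, SD ≈ 0.656; a Normal approximation gives roughly [3.039, 6.416].
Exact: lower = 3.209; upper = 6.586.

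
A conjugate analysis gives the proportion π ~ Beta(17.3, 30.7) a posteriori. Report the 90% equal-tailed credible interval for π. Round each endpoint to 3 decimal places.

[0.251, 0.477]

Posterior: Beta(17.3, 30.7).
Equal-tailed 90% interval: the 0.05 and 0.95 quantiles of Beta(17.3, 30.7).
Posterior mean ≈ 0.360, SD ≈ 0.069; a Normal approximation gives roughly [0.248, 0.473].
Exact: F⁻¹(0.05) = 0.251; F⁻¹(0.95) = 0.477.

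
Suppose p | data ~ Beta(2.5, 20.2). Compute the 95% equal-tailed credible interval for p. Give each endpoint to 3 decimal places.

Posterior: Beta(2.5, 20.2).
Equal-tailed 95% interval: the 0.025 and 0.975 quantiles of Beta(2.5, 20.2).
Posterior mean ≈ 0.110, SD ≈ 0.064; a Normal approximation gives roughly [-0.016, 0.236].
Exact: F⁻¹(0.025) = 0.020; F⁻¹(0.975) = 0.264.

[0.020, 0.264]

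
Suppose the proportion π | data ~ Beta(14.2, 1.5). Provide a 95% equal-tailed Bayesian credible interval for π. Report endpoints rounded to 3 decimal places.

Posterior: Beta(14.2, 1.5).
Equal-tailed 95% interval: the 0.025 and 0.975 quantiles of Beta(14.2, 1.5).
Posterior mean ≈ 0.904, SD ≈ 0.072; a Normal approximation gives roughly [0.763, 1.045].
Exact: F⁻¹(0.025) = 0.723; F⁻¹(0.975) = 0.993.

[0.723, 0.993]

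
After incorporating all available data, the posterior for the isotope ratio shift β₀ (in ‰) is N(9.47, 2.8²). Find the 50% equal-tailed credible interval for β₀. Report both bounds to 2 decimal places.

[7.58, 11.36]

The posterior is symmetric, so the 50% equal-tailed interval is β₀ = 9.47 ± z·2.8 with z = 0.674.
Half-width: 0.674 × 2.8 = 1.89.
9.47 − 1.89 = 7.58; 9.47 + 1.89 = 11.36.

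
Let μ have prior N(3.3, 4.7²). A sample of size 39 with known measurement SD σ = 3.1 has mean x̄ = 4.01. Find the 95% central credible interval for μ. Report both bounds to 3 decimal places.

Posterior precision = 1/4.7² + 39/3.1² = 0.0453 + 4.0583 = 4.1035, so posterior SD = 0.4937.
Posterior mean = (3.3/4.7² + 39·4.01/3.1²) / 4.1035 = 4.0022.
Interval: 4.0022 ± 1.960 × 0.4937 → [3.035, 4.970].

[3.035, 4.970]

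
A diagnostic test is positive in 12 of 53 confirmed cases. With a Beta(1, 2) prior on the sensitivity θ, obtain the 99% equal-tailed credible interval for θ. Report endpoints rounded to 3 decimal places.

[0.108, 0.391]

Posterior: Beta(1+12, 2+41) = Beta(13, 43).
Equal-tailed 99% interval: the 0.005 and 0.995 quantiles of Beta(13, 43).
Posterior mean ≈ 0.232, SD ≈ 0.056; a Normal approximation gives roughly [0.088, 0.376].
Exact: F⁻¹(0.005) = 0.108; F⁻¹(0.995) = 0.391.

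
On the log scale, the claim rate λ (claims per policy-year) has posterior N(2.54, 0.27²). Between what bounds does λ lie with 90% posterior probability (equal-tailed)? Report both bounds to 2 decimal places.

On the log scale the 90% interval is 2.54 ± 1.645 × 0.27 = [2.0959, 2.9841].
Exponentiate: [e^2.0959, e^2.9841] = [8.13, 19.77].

[8.13, 19.77]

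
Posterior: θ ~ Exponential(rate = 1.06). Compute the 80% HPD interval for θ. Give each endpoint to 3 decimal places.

The exponential density is strictly decreasing on [0, ∞), so the HPD interval is anchored at 0: [0, q] with P(θ ≤ q) = 0.80.
q = −ln(1 − 0.80) / 1.06 = 1.6094 / 1.06 = 1.518.

[0.000, 1.518]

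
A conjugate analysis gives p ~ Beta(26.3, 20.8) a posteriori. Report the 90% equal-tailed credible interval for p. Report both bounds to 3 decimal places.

[0.439, 0.675]

Posterior: Beta(26.3, 20.8).
Equal-tailed 90% interval: the 0.05 and 0.95 quantiles of Beta(26.3, 20.8).
Posterior mean ≈ 0.558, SD ≈ 0.072; a Normal approximation gives roughly [0.441, 0.676].
Exact: F⁻¹(0.05) = 0.439; F⁻¹(0.95) = 0.675.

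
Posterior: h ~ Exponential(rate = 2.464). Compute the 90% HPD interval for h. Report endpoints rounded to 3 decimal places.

[0.000, 0.934]

The exponential density is strictly decreasing on [0, ∞), so the HPD interval is anchored at 0: [0, q] with P(h ≤ q) = 0.90.
q = −ln(1 − 0.90) / 2.464 = 2.3026 / 2.464 = 0.934.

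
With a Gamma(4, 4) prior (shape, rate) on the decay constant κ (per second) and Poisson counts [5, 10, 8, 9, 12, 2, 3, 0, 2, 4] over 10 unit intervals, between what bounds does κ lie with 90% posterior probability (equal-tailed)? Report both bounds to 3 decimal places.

Posterior: Gamma(4+55, 4+10) = Gamma(59, 14) (shape, rate).
Equal-tailed 90% interval: Gamma(59, 14) quantiles at 0.05 and 0.95.
Posterior mean ≈ 4.214, SD ≈ 0.549; a Normal approximation gives roughly [3.312, 5.117].
Exact: lower = 3.354; upper = 5.155.

[3.354, 5.155]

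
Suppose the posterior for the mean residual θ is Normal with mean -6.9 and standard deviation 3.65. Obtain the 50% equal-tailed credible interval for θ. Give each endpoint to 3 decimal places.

[-9.362, -4.438]

The posterior is symmetric, so the 50% equal-tailed interval is θ = -6.9 ± z·3.65 with z = 0.674.
Half-width: 0.674 × 3.65 = 2.462.
-6.9 − 2.462 = -9.362; -6.9 + 2.462 = -4.438.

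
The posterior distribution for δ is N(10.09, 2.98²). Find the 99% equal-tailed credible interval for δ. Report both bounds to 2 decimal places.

The posterior is symmetric, so the 99% equal-tailed interval is δ = 10.09 ± z·2.98 with z = 2.576.
Half-width: 2.576 × 2.98 = 7.68.
10.09 − 7.68 = 2.41; 10.09 + 7.68 = 17.77.

[2.41, 17.77]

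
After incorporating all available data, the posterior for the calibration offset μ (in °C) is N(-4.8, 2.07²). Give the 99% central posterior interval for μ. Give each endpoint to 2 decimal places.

[-10.13, 0.53]

The posterior is symmetric, so the 99% equal-tailed interval is μ = -4.8 ± z·2.07 with z = 2.576.
Half-width: 2.576 × 2.07 = 5.33.
-4.8 − 5.33 = -10.13; -4.8 + 5.33 = 0.53.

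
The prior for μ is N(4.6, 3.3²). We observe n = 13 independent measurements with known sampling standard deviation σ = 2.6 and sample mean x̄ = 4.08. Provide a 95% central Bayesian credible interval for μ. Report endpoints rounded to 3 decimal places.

[2.723, 5.484]

Posterior precision = 1/3.3² + 13/2.6² = 0.0918 + 1.9231 = 2.0149, so posterior SD = 0.7045.
Posterior mean = (4.6/3.3² + 13·4.08/2.6²) / 2.0149 = 4.1037.
Interval: 4.1037 ± 1.960 × 0.7045 → [2.723, 5.484].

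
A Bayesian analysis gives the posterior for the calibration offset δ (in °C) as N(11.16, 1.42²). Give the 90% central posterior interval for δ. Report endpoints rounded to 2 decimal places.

The posterior is symmetric, so the 90% equal-tailed interval is δ = 11.16 ± z·1.42 with z = 1.645.
Half-width: 1.645 × 1.42 = 2.34.
11.16 − 2.34 = 8.82; 11.16 + 2.34 = 13.50.

[8.82, 13.50]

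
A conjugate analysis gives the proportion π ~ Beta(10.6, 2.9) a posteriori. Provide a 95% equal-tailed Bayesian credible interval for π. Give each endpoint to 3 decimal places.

Posterior: Beta(10.6, 2.9).
Equal-tailed 95% interval: the 0.025 and 0.975 quantiles of Beta(10.6, 2.9).
Posterior mean ≈ 0.785, SD ≈ 0.108; a Normal approximation gives roughly [0.574, 0.997].
Exact: F⁻¹(0.025) = 0.540; F⁻¹(0.975) = 0.951.

[0.540, 0.951]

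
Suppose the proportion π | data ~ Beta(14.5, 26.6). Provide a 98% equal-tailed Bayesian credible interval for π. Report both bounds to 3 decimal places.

[0.194, 0.532]

Posterior: Beta(14.5, 26.6).
Equal-tailed 98% interval: the 0.01 and 0.99 quantiles of Beta(14.5, 26.6).
Posterior mean ≈ 0.353, SD ≈ 0.074; a Normal approximation gives roughly [0.181, 0.524].
Exact: F⁻¹(0.01) = 0.194; F⁻¹(0.99) = 0.532.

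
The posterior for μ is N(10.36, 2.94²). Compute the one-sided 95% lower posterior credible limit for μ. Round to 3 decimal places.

Need L with P(μ ≥ L) = 0.95: L = 10.36 − z_{0.05}·2.94.
z = 1.645; L = 10.36 − 1.645 × 2.94 = 5.524.

5.524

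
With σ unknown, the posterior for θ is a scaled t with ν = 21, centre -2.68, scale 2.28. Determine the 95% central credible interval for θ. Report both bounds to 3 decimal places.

The t_21 distribution is symmetric; the 95% interval is -2.68 ± t·2.28 with t_{0.975,21} = 2.080.
Half-width: 2.080 × 2.28 = 4.742.
-2.68 − 4.742 = -7.422; -2.68 + 4.742 = 2.062.

[-7.422, 2.062]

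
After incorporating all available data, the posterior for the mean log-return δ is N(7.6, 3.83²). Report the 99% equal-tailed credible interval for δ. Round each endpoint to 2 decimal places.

[-2.27, 17.47]

The posterior is symmetric, so the 99% equal-tailed interval is δ = 7.6 ± z·3.83 with z = 2.576.
Half-width: 2.576 × 3.83 = 9.87.
7.6 − 9.87 = -2.27; 7.6 + 9.87 = 17.47.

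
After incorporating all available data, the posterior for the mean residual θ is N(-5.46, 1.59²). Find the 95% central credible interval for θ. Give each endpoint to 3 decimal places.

The posterior is symmetric, so the 95% equal-tailed interval is θ = -5.46 ± z·1.59 with z = 1.960.
Half-width: 1.960 × 1.59 = 3.116.
-5.46 − 3.116 = -8.576; -5.46 + 3.116 = -2.344.

[-8.576, -2.344]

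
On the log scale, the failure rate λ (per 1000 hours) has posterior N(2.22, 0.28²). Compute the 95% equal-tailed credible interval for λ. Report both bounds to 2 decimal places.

[5.32, 15.94]

On the log scale the 95% interval is 2.22 ± 1.960 × 0.28 = [1.6712, 2.7688].
Exponentiate: [e^1.6712, e^2.7688] = [5.32, 15.94].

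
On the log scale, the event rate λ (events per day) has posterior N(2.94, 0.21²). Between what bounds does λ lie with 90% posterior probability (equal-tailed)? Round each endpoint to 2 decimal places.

[13.39, 26.72]

On the log scale the 90% interval is 2.94 ± 1.645 × 0.21 = [2.5946, 3.2854].
Exponentiate: [e^2.5946, e^3.2854] = [13.39, 26.72].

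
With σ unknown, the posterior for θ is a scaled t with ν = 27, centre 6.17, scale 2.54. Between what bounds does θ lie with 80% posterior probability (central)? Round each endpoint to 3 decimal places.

[2.833, 9.507]

The t_27 distribution is symmetric; the 80% interval is 6.17 ± t·2.54 with t_{0.9,27} = 1.314.
Half-width: 1.314 × 2.54 = 3.337.
6.17 − 3.337 = 2.833; 6.17 + 3.337 = 9.507.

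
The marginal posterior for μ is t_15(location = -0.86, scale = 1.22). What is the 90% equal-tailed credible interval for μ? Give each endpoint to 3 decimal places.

The t_15 distribution is symmetric; the 90% interval is -0.86 ± t·1.22 with t_{0.95,15} = 1.753.
Half-width: 1.753 × 1.22 = 2.139.
-0.86 − 2.139 = -2.999; -0.86 + 2.139 = 1.279.

[-2.999, 1.279]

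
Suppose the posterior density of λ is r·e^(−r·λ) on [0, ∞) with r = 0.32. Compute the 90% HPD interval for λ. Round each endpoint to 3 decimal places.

[0.000, 7.196]

The exponential density is strictly decreasing on [0, ∞), so the HPD interval is anchored at 0: [0, q] with P(λ ≤ q) = 0.90.
q = −ln(1 − 0.90) / 0.32 = 2.3026 / 0.32 = 7.196.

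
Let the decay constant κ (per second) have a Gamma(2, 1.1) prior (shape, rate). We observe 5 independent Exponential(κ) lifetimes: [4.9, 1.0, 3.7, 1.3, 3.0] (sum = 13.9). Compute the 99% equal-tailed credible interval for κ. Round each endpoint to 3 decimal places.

Posterior: Gamma(2+5, 1.1+13.9) = Gamma(7, 15.0) (shape, rate).
Equal-tailed 99% interval: Gamma(7, 15.0) quantiles at 0.005 and 0.995.
Posterior mean ≈ 0.467, SD ≈ 0.176; a Normal approximation gives roughly [0.012, 0.921].
Exact: lower = 0.136; upper = 1.044.

[0.136, 1.044]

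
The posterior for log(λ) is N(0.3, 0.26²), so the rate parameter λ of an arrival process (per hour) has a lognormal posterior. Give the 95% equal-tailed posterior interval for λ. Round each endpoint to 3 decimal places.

[0.811, 2.247]

On the log scale the 95% interval is 0.3 ± 1.960 × 0.26 = [-0.2096, 0.8096].
Exponentiate: [e^-0.2096, e^0.8096] = [0.811, 2.247].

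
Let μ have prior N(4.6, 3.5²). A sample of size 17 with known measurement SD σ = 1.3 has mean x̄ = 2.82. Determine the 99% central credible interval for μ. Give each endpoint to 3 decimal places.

[2.025, 3.643]

Posterior precision = 1/3.5² + 17/1.3² = 0.0816 + 10.0592 = 10.1408, so posterior SD = 0.3140.
Posterior mean = (4.6/3.5² + 17·2.82/1.3²) / 10.1408 = 2.8343.
Interval: 2.8343 ± 2.576 × 0.3140 → [2.025, 3.643].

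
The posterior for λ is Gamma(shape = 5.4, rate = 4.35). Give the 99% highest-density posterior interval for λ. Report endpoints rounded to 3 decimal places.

The posterior is unimodal and skewed, so the HPD interval has equal density at both endpoints and is the shortest 99% interval.
Solving f(0.209) = f(2.850) with F(2.850) − F(0.209) = 0.99 gives [0.209, 2.850].
For comparison, the equal-tailed interval is [0.289, 3.040]; the HPD is narrower and shifted toward the mode.

[0.209, 2.850]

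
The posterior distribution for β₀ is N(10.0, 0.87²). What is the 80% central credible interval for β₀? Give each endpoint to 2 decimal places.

The posterior is symmetric, so the 80% equal-tailed interval is β₀ = 10.0 ± z·0.87 with z = 1.282.
Half-width: 1.282 × 0.87 = 1.11.
10.0 − 1.11 = 8.89; 10.0 + 1.11 = 11.11.

[8.89, 11.11]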